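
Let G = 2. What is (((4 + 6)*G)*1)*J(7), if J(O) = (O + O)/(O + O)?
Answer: 20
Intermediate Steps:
J(O) = 1 (J(O) = (2*O)/((2*O)) = (2*O)*(1/(2*O)) = 1)
(((4 + 6)*G)*1)*J(7) = (((4 + 6)*2)*1)*1 = ((10*2)*1)*1 = (20*1)*1 = 20*1 = 20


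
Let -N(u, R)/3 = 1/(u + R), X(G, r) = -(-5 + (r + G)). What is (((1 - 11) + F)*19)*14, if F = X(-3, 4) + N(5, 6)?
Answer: -18354/11 ≈ -1668.5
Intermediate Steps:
X(G, r) = 5 - G - r (X(G, r) = -(-5 + (G + r)) = -(-5 + G + r) = 5 - G - r)
N(u, R) = -3/(R + u) (N(u, R) = -3/(u + R) = -3/(R + u))
F = 41/11 (F = (5 - 1*(-3) - 1*4) - 3/(6 + 5) = (5 + 3 - 4) - 3/11 = 4 - 3*1/11 = 4 - 3/11 = 41/11 ≈ 3.7273)
(((1 - 11) + F)*19)*14 = (((1 - 11) + 41/11)*19)*14 = ((-10 + 41/11)*19)*14 = -69/11*19*14 = -1311/11*14 = -18354/11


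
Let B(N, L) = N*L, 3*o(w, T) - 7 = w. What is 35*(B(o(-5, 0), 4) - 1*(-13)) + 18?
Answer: 1699/3 ≈ 566.33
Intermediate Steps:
o(w, T) = 7/3 + w/3
B(N, L) = L*N
35*(B(o(-5, 0), 4) - 1*(-13)) + 18 = 35*(4*(7/3 + (⅓)*(-5)) - 1*(-13)) + 18 = 35*(4*(7/3 - 5/3) + 13) + 18 = 35*(4*(⅔) + 13) + 18 = 35*(8/3 + 13) + 18 = 35*(47/3) + 18 = 1645/3 + 18 = 1699/3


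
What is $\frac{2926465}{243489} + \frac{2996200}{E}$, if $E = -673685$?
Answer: $\frac{248394766345}{32806977393} \approx 7.5714$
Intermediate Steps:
$\frac{2926465}{243489} + \frac{2996200}{E} = \frac{2926465}{243489} + \frac{2996200}{-673685} = 2926465 \cdot \frac{1}{243489} + 2996200 \left(- \frac{1}{673685}\right) = \frac{2926465}{243489} - \frac{599240}{134737} = \frac{248394766345}{32806977393}$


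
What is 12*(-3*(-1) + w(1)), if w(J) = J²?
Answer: 48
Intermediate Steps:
12*(-3*(-1) + w(1)) = 12*(-3*(-1) + 1²) = 12*(3 + 1) = 12*4 = 48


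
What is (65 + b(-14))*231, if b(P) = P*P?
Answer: 60291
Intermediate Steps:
b(P) = P**2
(65 + b(-14))*231 = (65 + (-14)**2)*231 = (65 + 196)*231 = 261*231 = 60291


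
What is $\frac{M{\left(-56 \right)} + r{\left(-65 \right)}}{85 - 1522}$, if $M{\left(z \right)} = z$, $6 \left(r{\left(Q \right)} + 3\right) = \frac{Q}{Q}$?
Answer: $\frac{353}{8622} \approx 0.040942$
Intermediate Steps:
$r{\left(Q \right)} = - \frac{17}{6}$ ($r{\left(Q \right)} = -3 + \frac{Q \frac{1}{Q}}{6} = -3 + \frac{1}{6} \cdot 1 = -3 + \frac{1}{6} = - \frac{17}{6}$)
$\frac{M{\left(-56 \right)} + r{\left(-65 \right)}}{85 - 1522} = \frac{-56 - \frac{17}{6}}{85 - 1522} = - \frac{353}{6 \left(-1437\right)} = \left(- \frac{353}{6}\right) \left(- \frac{1}{1437}\right) = \frac{353}{8622}$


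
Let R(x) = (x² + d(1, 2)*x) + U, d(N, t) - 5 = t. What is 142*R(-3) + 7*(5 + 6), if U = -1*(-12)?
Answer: 77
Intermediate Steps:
d(N, t) = 5 + t
U = 12
R(x) = 12 + x² + 7*x (R(x) = (x² + (5 + 2)*x) + 12 = (x² + 7*x) + 12 = 12 + x² + 7*x)
142*R(-3) + 7*(5 + 6) = 142*(12 + (-3)² + 7*(-3)) + 7*(5 + 6) = 142*(12 + 9 - 21) + 7*11 = 142*0 + 77 = 0 + 77 = 77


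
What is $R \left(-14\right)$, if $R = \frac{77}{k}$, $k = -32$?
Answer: $\frac{539}{16} \approx 33.688$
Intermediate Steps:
$R = - \frac{77}{32}$ ($R = \frac{77}{-32} = 77 \left(- \frac{1}{32}\right) = - \frac{77}{32} \approx -2.4063$)
$R \left(-14\right) = \left(- \frac{77}{32}\right) \left(-14\right) = \frac{539}{16}$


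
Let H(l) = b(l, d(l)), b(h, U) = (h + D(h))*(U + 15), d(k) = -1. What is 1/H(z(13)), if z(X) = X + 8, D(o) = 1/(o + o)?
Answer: 3/883 ≈ 0.0033975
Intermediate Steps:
D(o) = 1/(2*o)
z(X) = 8 + X
b(h, U) = (15 + U)*(h + 1/(2*h)) (b(h, U) = (h + 1/(2*h))*(U + 15) = (h + 1/(2*h))*(15 + U) = (15 + U)*(h + 1/(2*h)))
H(l) = (14 + 28*l²)/(2*l) (H(l) = (15 - 1 + 2*l²*(15 - 1))/(2*l) = (15 - 1 + 2*l²*14)/(2*l) = (15 - 1 + 28*l²)/(2*l) = (14 + 28*l²)/(2*l))
1/H(z(13)) = 1/(7/(8 + 13) + 14*(8 + 13)) = 1/(7/21 + 14*21) = 1/(7*(1/21) + 294) = 1/(⅓ + 294) = 1/(883/3) = 3/883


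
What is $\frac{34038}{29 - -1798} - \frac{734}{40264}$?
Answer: $\frac{10866389}{583828} \approx 18.612$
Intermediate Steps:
$\frac{34038}{29 - -1798} - \frac{734}{40264} = \frac{34038}{29 + 1798} - \frac{367}{20132} = \frac{34038}{1827} - \frac{367}{20132} = 34038 \cdot \frac{1}{1827} - \frac{367}{20132} = \frac{3782}{203} - \frac{367}{20132} = \frac{10866389}{583828}$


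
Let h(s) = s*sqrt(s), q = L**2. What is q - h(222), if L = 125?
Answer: 15625 - 222*sqrt(222) ≈ 12317.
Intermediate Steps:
q = 15625 (q = 125**2 = 15625)
h(s) = s**(3/2)
q - h(222) = 15625 - 222**(3/2) = 15625 - 222*sqrt(222)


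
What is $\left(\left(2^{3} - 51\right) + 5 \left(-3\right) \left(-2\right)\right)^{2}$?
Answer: $169$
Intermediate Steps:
$\left(\left(2^{3} - 51\right) + 5 \left(-3\right) \left(-2\right)\right)^{2} = \left(\left(8 - 51\right) - -30\right)^{2} = \left(-43 + 30\right)^{2} = \left(-13\right)^{2} = 169$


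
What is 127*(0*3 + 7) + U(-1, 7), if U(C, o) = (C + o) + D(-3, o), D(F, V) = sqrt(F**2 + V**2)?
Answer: 895 + sqrt(58) ≈ 902.62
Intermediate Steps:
U(C, o) = C + o + sqrt(9 + o**2) (U(C, o) = (C + o) + sqrt((-3)**2 + o**2) = (C + o) + sqrt(9 + o**2) = C + o + sqrt(9 + o**2))
127*(0*3 + 7) + U(-1, 7) = 127*(0*3 + 7) + (-1 + 7 + sqrt(9 + 7**2)) = 127*(0 + 7) + (-1 + 7 + sqrt(9 + 49)) = 127*7 + (-1 + 7 + sqrt(58)) = 889 + (6 + sqrt(58)) = 895 + sqrt(58)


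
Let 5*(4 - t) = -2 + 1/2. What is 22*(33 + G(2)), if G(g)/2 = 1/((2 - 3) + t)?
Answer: 2218/3 ≈ 739.33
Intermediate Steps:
t = 43/10 (t = 4 - (-2 + 1/2)/5 = 4 - 1/5*(-3/2) = 4 + 3/10 = 43/10 ≈ 4.3000)
G(g) = 20/33 (G(g) = 2/((2 - 3) + 43/10) = 2/(-1 + 43/10) = 2/(33/10) = 2*(10/33) = 20/33)
22*(33 + G(2)) = 22*(33 + 20/33) = 22*(1109/33) = 2218/3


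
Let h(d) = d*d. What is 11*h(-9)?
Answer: 891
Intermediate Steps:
h(d) = d²
11*h(-9) = 11*(-9)² = 11*81 = 891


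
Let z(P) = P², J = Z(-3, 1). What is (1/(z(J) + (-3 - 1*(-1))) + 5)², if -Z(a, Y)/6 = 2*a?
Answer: 41873841/1674436 ≈ 25.008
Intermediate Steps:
Z(a, Y) = -12*a
J = 36 (J = -12*(-3) = 36)
(1/(z(J) + (-3 - 1*(-1))) + 5)² = (1/(36² + (-3 - 1*(-1))) + 5)² = (1/(1296 + (-3 + 1)) + 5)² = (1/(1296 - 2) + 5)² = (1/1294 + 5)² = (6471/1294)² = 41873841/1674436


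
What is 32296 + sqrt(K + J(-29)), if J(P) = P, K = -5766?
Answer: 32296 + I*sqrt(5795) ≈ 32296.0 + 76.125*I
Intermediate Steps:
32296 + sqrt(K + J(-29)) = 32296 + sqrt(-5766 - 29) = 32296 + sqrt(-5795) = 32296 + I*sqrt(5795)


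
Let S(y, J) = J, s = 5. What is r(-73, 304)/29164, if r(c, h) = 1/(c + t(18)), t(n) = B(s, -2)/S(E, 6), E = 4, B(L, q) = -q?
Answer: -3/6357752 ≈ -4.7186e-7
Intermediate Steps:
t(n) = ⅓ (t(n) = -1*(-2)/6 = 2*(⅙) = ⅓)
r(c, h) = 1/(⅓ + c) (r(c, h) = 1/(c + ⅓) = 1/(⅓ + c))
r(-73, 304)/29164 = (3/(1 + 3*(-73)))/29164 = (3/(1 - 219))*(1/29164) = (3/(-218))*(1/29164) = (3*(-1/218))*(1/29164) = -3/218*1/29164 = -3/6357752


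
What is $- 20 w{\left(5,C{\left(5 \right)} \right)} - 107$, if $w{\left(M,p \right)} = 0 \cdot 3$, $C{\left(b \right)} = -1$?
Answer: $-107$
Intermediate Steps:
$w{\left(M,p \right)} = 0$
$- 20 w{\left(5,C{\left(5 \right)} \right)} - 107 = \left(-20\right) 0 - 107 = 0 - 107 = -107$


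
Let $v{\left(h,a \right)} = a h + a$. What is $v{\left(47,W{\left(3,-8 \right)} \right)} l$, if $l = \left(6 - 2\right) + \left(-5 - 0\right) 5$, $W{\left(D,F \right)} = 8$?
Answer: $-8064$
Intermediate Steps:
$v{\left(h,a \right)} = a + a h$
$l = -21$ ($l = 4 + \left(-5 + \left(3 - 3\right)\right) 5 = 4 + \left(-5 + 0\right) 5 = 4 - 25 = -21$)
$v{\left(47,W{\left(3,-8 \right)} \right)} l = 8 \left(1 + 47\right) \left(-21\right) = 8 \cdot 48 \left(-21\right) = 384 \left(-21\right) = -8064$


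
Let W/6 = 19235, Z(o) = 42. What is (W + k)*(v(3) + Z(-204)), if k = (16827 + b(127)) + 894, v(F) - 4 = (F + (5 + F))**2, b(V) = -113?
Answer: 22214006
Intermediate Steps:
W = 115410 (W = 6*19235 = 115410)
v(F) = 4 + (5 + 2*F)**2 (v(F) = 4 + (F + (5 + F))**2 = 4 + (5 + 2*F)**2)
k = 17608 (k = (16827 - 113) + 894 = 16714 + 894 = 17608)
(W + k)*(v(3) + Z(-204)) = (115410 + 17608)*((4 + (5 + 2*3)**2) + 42) = 133018*((4 + (5 + 6)**2) + 42) = 133018*((4 + 11**2) + 42) = 133018*((4 + 121) + 42) = 133018*(125 + 42) = 133018*167 = 22214006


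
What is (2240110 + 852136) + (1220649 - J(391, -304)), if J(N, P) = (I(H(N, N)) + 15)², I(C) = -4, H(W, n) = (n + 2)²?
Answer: 4312774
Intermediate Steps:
H(W, n) = (2 + n)²
J(N, P) = 121 (J(N, P) = (-4 + 15)² = 11² = 121)
(2240110 + 852136) + (1220649 - J(391, -304)) = (2240110 + 852136) + (1220649 - 1*121) = 3092246 + (1220649 - 121) = 3092246 + 1220528 = 4312774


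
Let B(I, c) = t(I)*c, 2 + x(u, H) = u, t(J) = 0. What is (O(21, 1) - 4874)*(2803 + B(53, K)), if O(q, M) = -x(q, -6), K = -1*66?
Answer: -13715079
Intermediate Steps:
x(u, H) = -2 + u
K = -66
O(q, M) = 2 - q (O(q, M) = -(-2 + q) = 2 - q)
B(I, c) = 0 (B(I, c) = 0*c = 0)
(O(21, 1) - 4874)*(2803 + B(53, K)) = ((2 - 1*21) - 4874)*(2803 + 0) = ((2 - 21) - 4874)*2803 = (-19 - 4874)*2803 = -4893*2803 = -13715079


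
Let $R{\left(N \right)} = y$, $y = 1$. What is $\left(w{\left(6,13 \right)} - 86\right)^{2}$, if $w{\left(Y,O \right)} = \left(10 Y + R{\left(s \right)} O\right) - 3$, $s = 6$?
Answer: $256$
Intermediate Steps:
$R{\left(N \right)} = 1$
$w{\left(Y,O \right)} = -3 + O + 10 Y$ ($w{\left(Y,O \right)} = \left(10 Y + 1 O\right) - 3 = \left(10 Y + O\right) - 3 = \left(O + 10 Y\right) - 3 = -3 + O + 10 Y$)
$\left(w{\left(6,13 \right)} - 86\right)^{2} = \left(\left(-3 + 13 + 10 \cdot 6\right) - 86\right)^{2} = \left(\left(-3 + 13 + 60\right) - 86\right)^{2} = \left(70 - 86\right)^{2} = \left(-16\right)^{2} = 256$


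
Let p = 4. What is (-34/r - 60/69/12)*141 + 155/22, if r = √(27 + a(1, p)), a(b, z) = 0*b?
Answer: -1605/506 - 1598*√3/3 ≈ -925.78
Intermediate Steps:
a(b, z) = 0
r = 3*√3 (r = √(27 + 0) = √27 = 3*√3 ≈ 5.1962)
(-34/r - 60/69/12)*141 + 155/22 = (-34*√3/9 - 60/69/12)*141 + 155/22 = (-34*√3/9 - 60*1/69*(1/12))*141 + 155*(1/22) = (-34*√3/9 - 20/23*1/12)*141 + 155/22 = (-34*√3/9 - 5/69)*141 + 155/22 = (-5/69 - 34*√3/9)*141 + 155/22 = (-235/23 - 1598*√3/3) + 155/22 = -1605/506 - 1598*√3/3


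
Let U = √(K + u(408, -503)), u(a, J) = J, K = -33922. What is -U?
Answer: -45*I*√17 ≈ -185.54*I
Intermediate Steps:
U = 45*I*√17 (U = √(-33922 - 503) = √(-34425) = 45*I*√17 ≈ 185.54*I)
-U = -45*I*√17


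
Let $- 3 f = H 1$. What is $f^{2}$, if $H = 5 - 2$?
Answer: $1$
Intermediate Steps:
$H = 3$
$f = -1$ ($f = - \frac{3 \cdot 1}{3} = \left(- \frac{1}{3}\right) 3 = -1$)
$f^{2} = \left(-1\right)^{2} = 1$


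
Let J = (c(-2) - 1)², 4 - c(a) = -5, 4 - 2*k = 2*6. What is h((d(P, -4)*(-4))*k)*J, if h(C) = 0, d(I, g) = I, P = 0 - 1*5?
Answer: 0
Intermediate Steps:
P = -5 (P = 0 - 5 = -5)
k = -4 (k = 2 - 6 = -4)
c(a) = 9 (c(a) = 4 - 1*(-5) = 4 + 5 = 9)
J = 64 (J = (9 - 1)² = 8² = 64)
h((d(P, -4)*(-4))*k)*J = 0*64 = 0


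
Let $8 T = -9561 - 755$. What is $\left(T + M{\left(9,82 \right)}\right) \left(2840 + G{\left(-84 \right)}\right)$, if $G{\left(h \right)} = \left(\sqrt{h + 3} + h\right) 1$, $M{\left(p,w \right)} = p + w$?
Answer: $-3303066 - \frac{21573 i}{2} \approx -3.3031 \cdot 10^{6} - 10787.0 i$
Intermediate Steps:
$G{\left(h \right)} = h + \sqrt{3 + h}$ ($G{\left(h \right)} = \left(\sqrt{3 + h} + h\right) 1 = \left(h + \sqrt{3 + h}\right) 1 = h + \sqrt{3 + h}$)
$T = - \frac{2579}{2}$ ($T = \frac{-9561 - 755}{8} = \frac{1}{8} \left(-10316\right) = - \frac{2579}{2} \approx -1289.5$)
$\left(T + M{\left(9,82 \right)}\right) \left(2840 + G{\left(-84 \right)}\right) = \left(- \frac{2579}{2} + \left(9 + 82\right)\right) \left(2840 - \left(84 - \sqrt{3 - 84}\right)\right) = \left(- \frac{2579}{2} + 91\right) \left(2840 - \left(84 - \sqrt{-81}\right)\right) = - \frac{2397 \left(2840 - \left(84 - 9 i\right)\right)}{2} = - \frac{2397 \left(2756 + 9 i\right)}{2} = -3303066 - \frac{21573 i}{2}$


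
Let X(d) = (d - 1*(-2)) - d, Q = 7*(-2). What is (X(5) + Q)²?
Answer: 144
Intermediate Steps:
Q = -14
X(d) = 2 (X(d) = (d + 2) - d = (2 + d) - d = 2)
(X(5) + Q)² = (2 - 14)² = (-12)² = 144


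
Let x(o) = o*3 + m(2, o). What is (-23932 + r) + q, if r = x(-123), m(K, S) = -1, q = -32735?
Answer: -57037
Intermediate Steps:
x(o) = -1 + 3*o (x(o) = o*3 - 1 = 3*o - 1 = -1 + 3*o)
r = -370 (r = -1 + 3*(-123) = -1 - 369 = -370)
(-23932 + r) + q = (-23932 - 370) - 32735 = -24302 - 32735 = -57037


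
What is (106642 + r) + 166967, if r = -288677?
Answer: -15068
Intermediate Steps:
(106642 + r) + 166967 = (106642 - 288677) + 166967 = -182035 + 166967 = -15068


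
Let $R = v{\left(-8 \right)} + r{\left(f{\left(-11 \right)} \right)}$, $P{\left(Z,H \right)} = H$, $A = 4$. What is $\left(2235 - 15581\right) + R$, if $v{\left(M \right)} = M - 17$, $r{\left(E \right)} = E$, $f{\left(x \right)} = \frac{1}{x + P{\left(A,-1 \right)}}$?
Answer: $- \frac{160453}{12} \approx -13371.0$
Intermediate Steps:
$f{\left(x \right)} = \frac{1}{-1 + x}$ ($f{\left(x \right)} = \frac{1}{x - 1} = \frac{1}{-1 + x}$)
$v{\left(M \right)} = -17 + M$ ($v{\left(M \right)} = M - 17 = -17 + M$)
$R = - \frac{301}{12}$ ($R = \left(-17 - 8\right) + \frac{1}{-1 - 11} = -25 + \frac{1}{-12} = -25 - \frac{1}{12} = - \frac{301}{12} \approx -25.083$)
$\left(2235 - 15581\right) + R = \left(2235 - 15581\right) - \frac{301}{12} = -13346 - \frac{301}{12} = - \frac{160453}{12}$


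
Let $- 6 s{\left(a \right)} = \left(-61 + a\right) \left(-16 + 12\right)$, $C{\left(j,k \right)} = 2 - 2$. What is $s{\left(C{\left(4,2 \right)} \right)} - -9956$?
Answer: $\frac{29746}{3} \approx 9915.3$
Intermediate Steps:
$C{\left(j,k \right)} = 0$
$s{\left(a \right)} = - \frac{122}{3} + \frac{2 a}{3}$ ($s{\left(a \right)} = - \frac{\left(-61 + a\right) \left(-16 + 12\right)}{6} = - \frac{\left(-61 + a\right) \left(-4\right)}{6} = - \frac{244 - 4 a}{6} = - \frac{122}{3} + \frac{2 a}{3}$)
$s{\left(C{\left(4,2 \right)} \right)} - -9956 = \left(- \frac{122}{3} + \frac{2}{3} \cdot 0\right) - -9956 = \left(- \frac{122}{3} + 0\right) + 9956 = - \frac{122}{3} + 9956 = \frac{29746}{3}$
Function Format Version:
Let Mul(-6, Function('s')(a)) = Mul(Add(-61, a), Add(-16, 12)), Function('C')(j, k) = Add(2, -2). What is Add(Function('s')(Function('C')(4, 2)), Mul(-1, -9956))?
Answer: Rational(29746, 3) ≈ 9915.3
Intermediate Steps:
Function('C')(j, k) = 0
Function('s')(a) = Add(Rational(-122, 3), Mul(Rational(2, 3), a)) (Function('s')(a) = Mul(Rational(-1, 6), Mul(Add(-61, a), Add(-16, 12))) = Mul(Rational(-1, 6), Mul(Add(-61, a), -4)) = Mul(Rational(-1, 6), Add(244, Mul(-4, a))) = Add(Rational(-122, 3), Mul(Rational(2, 3), a)))
Add(Function('s')(Function('C')(4, 2)), Mul(-1, -9956)) = Add(Add(Rational(-122, 3), Mul(Rational(2, 3), 0)), Mul(-1, -9956)) = Add(Add(Rational(-122, 3), 0), 9956) = Add(Rational(-122, 3), 9956) = Rational(29746, 3)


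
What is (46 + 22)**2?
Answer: 4624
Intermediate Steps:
(46 + 22)**2 = 68**2 = 4624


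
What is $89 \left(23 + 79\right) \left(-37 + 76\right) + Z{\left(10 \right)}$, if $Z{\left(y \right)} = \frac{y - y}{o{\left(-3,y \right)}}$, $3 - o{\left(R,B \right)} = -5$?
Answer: $354042$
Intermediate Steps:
$o{\left(R,B \right)} = 8$ ($o{\left(R,B \right)} = 3 - -5 = 3 + 5 = 8$)
$Z{\left(y \right)} = 0$ ($Z{\left(y \right)} = \frac{y - y}{8} = 0 \cdot \frac{1}{8} = 0$)
$89 \left(23 + 79\right) \left(-37 + 76\right) + Z{\left(10 \right)} = 89 \left(23 + 79\right) \left(-37 + 76\right) + 0 = 89 \cdot 102 \cdot 39 + 0 = 89 \cdot 3978 + 0 = 354042 + 0 = 354042$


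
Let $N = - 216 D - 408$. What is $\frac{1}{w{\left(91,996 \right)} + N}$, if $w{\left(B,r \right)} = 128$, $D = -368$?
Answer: $\frac{1}{79208} \approx 1.2625 \cdot 10^{-5}$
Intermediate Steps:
$N = 79080$ ($N = \left(-216\right) \left(-368\right) - 408 = 79488 - 408 = 79080$)
$\frac{1}{w{\left(91,996 \right)} + N} = \frac{1}{128 + 79080} = \frac{1}{79208}$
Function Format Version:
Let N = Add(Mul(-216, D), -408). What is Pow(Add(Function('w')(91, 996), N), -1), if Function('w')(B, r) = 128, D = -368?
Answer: Rational(1, 79208) ≈ 1.2625e-5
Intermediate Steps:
N = 79080 (N = Add(Mul(-216, -368), -408) = Add(79488, -408) = 79080)
Pow(Add(Function('w')(91, 996), N), -1) = Pow(Add(128, 79080), -1) = Pow(79208, -1) = Rational(1, 79208)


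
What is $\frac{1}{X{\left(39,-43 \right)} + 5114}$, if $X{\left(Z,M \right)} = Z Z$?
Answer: $\frac{1}{6635} \approx 0.00015072$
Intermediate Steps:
$X{\left(Z,M \right)} = Z^{2}$
$\frac{1}{X{\left(39,-43 \right)} + 5114} = \frac{1}{39^{2} + 5114} = \frac{1}{1521 + 5114} = \frac{1}{6635}$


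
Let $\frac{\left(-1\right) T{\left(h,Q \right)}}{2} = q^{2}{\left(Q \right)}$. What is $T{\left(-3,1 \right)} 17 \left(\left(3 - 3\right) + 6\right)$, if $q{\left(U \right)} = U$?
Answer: $-204$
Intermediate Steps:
$T{\left(h,Q \right)} = - 2 Q^{2}$
$T{\left(-3,1 \right)} 17 \left(\left(3 - 3\right) + 6\right) = - 2 \cdot 1^{2} \cdot 17 \left(\left(3 - 3\right) + 6\right) = \left(-2\right) 1 \cdot 17 \left(0 + 6\right) = \left(-2\right) 17 \cdot 6 = \left(-34\right) 6 = -204$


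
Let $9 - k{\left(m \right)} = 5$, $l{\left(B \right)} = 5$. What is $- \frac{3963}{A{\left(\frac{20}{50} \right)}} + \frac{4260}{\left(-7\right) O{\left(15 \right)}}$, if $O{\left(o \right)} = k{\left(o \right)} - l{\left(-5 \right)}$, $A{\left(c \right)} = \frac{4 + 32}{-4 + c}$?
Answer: $\frac{70341}{70} \approx 1004.9$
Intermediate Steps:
$k{\left(m \right)} = 4$ ($k{\left(m \right)} = 9 - 5 = 4$)
$A{\left(c \right)} = \frac{36}{-4 + c}$
$O{\left(o \right)} = -1$ ($O{\left(o \right)} = 4 - 5 = -1$)
$- \frac{3963}{A{\left(\frac{20}{50} \right)}} + \frac{4260}{\left(-7\right) O{\left(15 \right)}} = - \frac{3963}{36 \frac{1}{-4 + \frac{20}{50}}} + \frac{4260}{\left(-7\right) \left(-1\right)} = - \frac{3963}{36 \frac{1}{-4 + 20 \cdot \frac{1}{50}}} + \frac{4260}{7} = - \frac{3963}{36 \frac{1}{-4 + \frac{2}{5}}} + 4260 \cdot \frac{1}{7} = - \frac{3963}{36 \frac{1}{- \frac{18}{5}}} + \frac{4260}{7} = - \frac{3963}{36 \left(- \frac{5}{18}\right)} + \frac{4260}{7} = - \frac{3963}{-10} + \frac{4260}{7} = \left(-3963\right) \left(- \frac{1}{10}\right) + \frac{4260}{7} = \frac{3963}{10} + \frac{4260}{7} = \frac{70341}{70}$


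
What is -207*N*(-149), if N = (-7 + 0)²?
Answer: 1511307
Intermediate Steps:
N = 49 (N = (-7)² = 49)
-207*N*(-149) = -207*49*(-149) = -10143*(-149) = 1511307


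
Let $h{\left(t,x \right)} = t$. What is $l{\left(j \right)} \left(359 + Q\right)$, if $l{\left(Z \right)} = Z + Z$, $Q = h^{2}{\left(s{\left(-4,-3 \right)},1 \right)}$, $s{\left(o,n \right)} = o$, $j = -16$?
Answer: $-12000$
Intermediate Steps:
$Q = 16$ ($Q = \left(-4\right)^{2} = 16$)
$l{\left(Z \right)} = 2 Z$
$l{\left(j \right)} \left(359 + Q\right) = 2 \left(-16\right) \left(359 + 16\right) = \left(-32\right) 375 = -12000$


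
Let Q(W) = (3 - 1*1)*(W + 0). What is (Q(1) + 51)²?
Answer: 2809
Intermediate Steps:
Q(W) = 2*W (Q(W) = (3 - 1)*W = 2*W)
(Q(1) + 51)² = (2*1 + 51)² = (2 + 51)² = 53² = 2809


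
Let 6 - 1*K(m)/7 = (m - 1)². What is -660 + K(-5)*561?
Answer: -118470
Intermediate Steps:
K(m) = 42 - 7*(-1 + m)² (K(m) = 42 - 7*(m - 1)² = 42 - 7*(-1 + m)²)
-660 + K(-5)*561 = -660 + (42 - 7*(-1 - 5)²)*561 = -660 + (42 - 7*(-6)²)*561 = -660 + (42 - 7*36)*561 = -660 + (42 - 252)*561 = -660 - 210*561 = -660 - 117810 = -118470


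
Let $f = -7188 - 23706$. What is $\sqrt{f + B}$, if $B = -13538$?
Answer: $4 i \sqrt{2777} \approx 210.79 i$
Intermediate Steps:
$f = -30894$ ($f = -7188 - 23706 = -30894$)
$\sqrt{f + B} = \sqrt{-30894 - 13538} = \sqrt{-44432} = 4 i \sqrt{2777}$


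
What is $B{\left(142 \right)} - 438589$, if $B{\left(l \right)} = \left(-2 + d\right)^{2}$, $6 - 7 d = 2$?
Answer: $- \frac{21490761}{49} \approx -4.3859 \cdot 10^{5}$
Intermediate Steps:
$d = \frac{4}{7}$ ($d = \frac{6}{7} - \frac{2}{7} = \frac{4}{7} \approx 0.57143$)
$B{\left(l \right)} = \frac{100}{49}$ ($B{\left(l \right)} = \left(-2 + \frac{4}{7}\right)^{2} = \left(- \frac{10}{7}\right)^{2} = \frac{100}{49}$)
$B{\left(142 \right)} - 438589 = \frac{100}{49} - 438589 = - \frac{21490761}{49}$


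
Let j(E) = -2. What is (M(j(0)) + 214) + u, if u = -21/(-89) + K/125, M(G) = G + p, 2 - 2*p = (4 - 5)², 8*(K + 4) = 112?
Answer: 947031/4450 ≈ 212.82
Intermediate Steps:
K = 10 (K = -4 + (⅛)*112 = -4 + 14 = 10)
p = ½ (p = 1 - (4 - 5)²/2 = 1 - ½*(-1)² = 1 - ½*1 = 1 - ½ = ½ ≈ 0.50000)
M(G) = ½ + G (M(G) = G + ½ = ½ + G)
u = 703/2225 (u = -21/(-89) + 10/125 = -21*(-1/89) + 10*(1/125) = 21/89 + 2/25 = 703/2225 ≈ 0.31596)
(M(j(0)) + 214) + u = ((½ - 2) + 214) + 703/2225 = (-3/2 + 214) + 703/2225 = 425/2 + 703/2225 = 947031/4450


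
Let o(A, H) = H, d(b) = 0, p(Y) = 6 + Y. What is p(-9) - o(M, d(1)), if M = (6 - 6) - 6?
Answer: -3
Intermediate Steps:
M = -6 (M = 0 - 6 = -6)
p(-9) - o(M, d(1)) = (6 - 9) - 1*0 = -3 + 0 = -3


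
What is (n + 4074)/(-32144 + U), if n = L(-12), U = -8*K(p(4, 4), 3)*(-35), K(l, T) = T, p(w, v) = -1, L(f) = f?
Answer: -2031/15652 ≈ -0.12976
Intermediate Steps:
U = 840 (U = -8*3*(-35) = -24*(-35) = 840)
n = -12
(n + 4074)/(-32144 + U) = (-12 + 4074)/(-32144 + 840) = 4062/(-31304) = 4062*(-1/31304) = -2031/15652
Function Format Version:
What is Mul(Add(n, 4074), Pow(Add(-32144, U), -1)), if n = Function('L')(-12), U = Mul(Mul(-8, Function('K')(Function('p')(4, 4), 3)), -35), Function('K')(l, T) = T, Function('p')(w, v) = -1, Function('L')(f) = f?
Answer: Rational(-2031, 15652) ≈ -0.12976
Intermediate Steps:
U = 840 (U = Mul(Mul(-8, 3), -35) = Mul(-24, -35) = 840)
n = -12
Mul(Add(n, 4074), Pow(Add(-32144, U), -1)) = Mul(Add(-12, 4074), Pow(Add(-32144, 840), -1)) = Mul(4062, Pow(-31304, -1)) = Mul(4062, Rational(-1, 31304)) = Rational(-2031, 15652)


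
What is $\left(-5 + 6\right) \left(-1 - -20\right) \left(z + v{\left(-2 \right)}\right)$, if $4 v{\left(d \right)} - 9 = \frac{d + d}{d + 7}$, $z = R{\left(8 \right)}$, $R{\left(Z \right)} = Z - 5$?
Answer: $\frac{1919}{20} \approx 95.95$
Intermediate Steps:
$R{\left(Z \right)} = -5 + Z$
$z = 3$ ($z = -5 + 8 = 3$)
$v{\left(d \right)} = \frac{9}{4} + \frac{d}{2 \left(7 + d\right)}$ ($v{\left(d \right)} = \frac{9}{4} + \frac{\left(d + d\right) \frac{1}{d + 7}}{4} = \frac{9}{4} + \frac{2 d \frac{1}{7 + d}}{4} = \frac{9}{4} + \frac{d}{2 \left(7 + d\right)}$)
$\left(-5 + 6\right) \left(-1 - -20\right) \left(z + v{\left(-2 \right)}\right) = \left(-5 + 6\right) \left(-1 - -20\right) \left(3 + \frac{63 + 11 \left(-2\right)}{4 \left(7 - 2\right)}\right) = 1 \left(-1 + 20\right) \left(3 + \frac{63 - 22}{4 \cdot 5}\right) = 1 \cdot 19 \left(3 + \frac{1}{4} \cdot \frac{1}{5} \cdot 41\right) = 19 \left(3 + \frac{41}{20}\right) = 19 \cdot \frac{101}{20} = \frac{1919}{20}$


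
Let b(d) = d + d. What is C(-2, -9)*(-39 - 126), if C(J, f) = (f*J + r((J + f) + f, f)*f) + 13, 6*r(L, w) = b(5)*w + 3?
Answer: -53295/2 ≈ -26648.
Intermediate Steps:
b(d) = 2*d
r(L, w) = 1/2 + 5*w/3 (r(L, w) = ((2*5)*w + 3)/6 = (10*w + 3)/6 = (3 + 10*w)/6 = 1/2 + 5*w/3)
C(J, f) = 13 + J*f + f*(1/2 + 5*f/3) (C(J, f) = (f*J + (1/2 + 5*f/3)*f) + 13 = (J*f + f*(1/2 + 5*f/3)) + 13 = 13 + J*f + f*(1/2 + 5*f/3))
C(-2, -9)*(-39 - 126) = (13 - 2*(-9) + (1/6)*(-9)*(3 + 10*(-9)))*(-39 - 126) = (13 + 18 + (1/6)*(-9)*(3 - 90))*(-165) = (13 + 18 + (1/6)*(-9)*(-87))*(-165) = (13 + 18 + 261/2)*(-165) = (323/2)*(-165) = -53295/2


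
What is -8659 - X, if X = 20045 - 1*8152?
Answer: -20552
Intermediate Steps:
X = 11893 (X = 20045 - 8152 = 11893)
-8659 - X = -8659 - 1*11893 = -8659 - 11893 = -20552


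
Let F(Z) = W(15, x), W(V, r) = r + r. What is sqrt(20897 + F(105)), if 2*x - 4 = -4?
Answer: sqrt(20897) ≈ 144.56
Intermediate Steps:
x = 0 (x = 2 + (1/2)*(-4) = 2 - 2 = 0)
W(V, r) = 2*r
F(Z) = 0 (F(Z) = 2*0 = 0)
sqrt(20897 + F(105)) = sqrt(20897 + 0) = sqrt(20897)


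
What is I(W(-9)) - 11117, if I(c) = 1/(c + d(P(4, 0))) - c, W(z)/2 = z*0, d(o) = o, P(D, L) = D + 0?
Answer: -44467/4 ≈ -11117.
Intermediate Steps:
P(D, L) = D
W(z) = 0 (W(z) = 2*(z*0) = 2*0 = 0)
I(c) = 1/(4 + c) - c (I(c) = 1/(c + 4) - c = 1/(4 + c) - c)
I(W(-9)) - 11117 = (1 - 1*0² - 4*0)/(4 + 0) - 11117 = (1 - 1*0 + 0)/4 - 11117 = (1 + 0 + 0)/4 - 11117 = (¼)*1 - 11117 = ¼ - 11117 = -44467/4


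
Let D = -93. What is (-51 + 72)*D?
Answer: -1953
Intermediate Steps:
(-51 + 72)*D = (-51 + 72)*(-93) = 21*(-93) = -1953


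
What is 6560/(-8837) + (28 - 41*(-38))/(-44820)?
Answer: -154017341/198037170 ≈ -0.77772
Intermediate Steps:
6560/(-8837) + (28 - 41*(-38))/(-44820) = 6560*(-1/8837) + (28 + 1558)*(-1/44820) = -6560/8837 + 1586*(-1/44820) = -6560/8837 - 793/22410 = -154017341/198037170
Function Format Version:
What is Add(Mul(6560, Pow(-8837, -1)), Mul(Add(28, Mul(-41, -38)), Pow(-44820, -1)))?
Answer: Rational(-154017341, 198037170) ≈ -0.77772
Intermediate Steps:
Add(Mul(6560, Pow(-8837, -1)), Mul(Add(28, Mul(-41, -38)), Pow(-44820, -1))) = Add(Mul(6560, Rational(-1, 8837)), Mul(Add(28, 1558), Rational(-1, 44820))) = Add(Rational(-6560, 8837), Mul(1586, Rational(-1, 44820))) = Add(Rational(-6560, 8837), Rational(-793, 22410)) = Rational(-154017341, 198037170)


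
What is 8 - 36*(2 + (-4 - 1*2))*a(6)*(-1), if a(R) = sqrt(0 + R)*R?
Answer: 8 - 864*sqrt(6) ≈ -2108.4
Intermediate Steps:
a(R) = R**(3/2) (a(R) = sqrt(R)*R = R**(3/2))
8 - 36*(2 + (-4 - 1*2))*a(6)*(-1) = 8 - 36*(2 + (-4 - 1*2))*6**(3/2)*(-1) = 8 - 36*(2 + (-4 - 2))*(6*sqrt(6))*(-1) = 8 - 36*(2 - 6)*(6*sqrt(6))*(-1) = 8 - 36*(-24*sqrt(6))*(-1) = 8 - 864*sqrt(6)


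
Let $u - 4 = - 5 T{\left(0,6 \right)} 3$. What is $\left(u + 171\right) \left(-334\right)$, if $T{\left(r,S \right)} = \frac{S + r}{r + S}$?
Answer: $-53440$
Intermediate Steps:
$T{\left(r,S \right)} = 1$ ($T{\left(r,S \right)} = \frac{S + r}{S + r} = 1$)
$u = -11$ ($u = 4 + \left(-5\right) 1 \cdot 3 = 4 - 15 = -11$)
$\left(u + 171\right) \left(-334\right) = \left(-11 + 171\right) \left(-334\right) = 160 \left(-334\right) = -53440$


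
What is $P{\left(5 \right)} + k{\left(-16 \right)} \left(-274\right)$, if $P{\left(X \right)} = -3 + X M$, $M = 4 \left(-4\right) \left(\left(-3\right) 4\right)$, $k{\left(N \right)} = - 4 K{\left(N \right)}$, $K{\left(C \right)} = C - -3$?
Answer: $-13291$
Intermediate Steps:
$K{\left(C \right)} = 3 + C$ ($K{\left(C \right)} = C + 3 = 3 + C$)
$k{\left(N \right)} = -12 - 4 N$ ($k{\left(N \right)} = - 4 \left(3 + N\right) = -12 - 4 N$)
$M = 192$ ($M = \left(-16\right) \left(-12\right) = 192$)
$P{\left(X \right)} = -3 + 192 X$ ($P{\left(X \right)} = -3 + X 192 = -3 + 192 X$)
$P{\left(5 \right)} + k{\left(-16 \right)} \left(-274\right) = \left(-3 + 192 \cdot 5\right) + \left(-12 - -64\right) \left(-274\right) = \left(-3 + 960\right) + \left(-12 + 64\right) \left(-274\right) = 957 + 52 \left(-274\right) = 957 - 14248 = -13291$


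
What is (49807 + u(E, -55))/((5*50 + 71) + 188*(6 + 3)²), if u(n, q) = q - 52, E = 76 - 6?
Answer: 700/219 ≈ 3.1963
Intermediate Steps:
E = 70
u(n, q) = -52 + q
(49807 + u(E, -55))/((5*50 + 71) + 188*(6 + 3)²) = (49807 + (-52 - 55))/((5*50 + 71) + 188*(6 + 3)²) = (49807 - 107)/((250 + 71) + 188*9²) = 49700/(321 + 188*81) = 49700/(321 + 15228) = 49700/15549 = 49700*(1/15549) = 700/219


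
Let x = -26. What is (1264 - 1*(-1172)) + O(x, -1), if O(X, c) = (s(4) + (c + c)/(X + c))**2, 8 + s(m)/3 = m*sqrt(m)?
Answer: 1775848/729 ≈ 2436.0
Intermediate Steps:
s(m) = -24 + 3*m**(3/2) (s(m) = -24 + 3*(m*sqrt(m)) = -24 + 3*m**(3/2))
O(X, c) = 4*c**2/(X + c)**2 (O(X, c) = ((-24 + 3*4**(3/2)) + (c + c)/(X + c))**2 = ((-24 + 3*8) + (2*c)/(X + c))**2 = ((-24 + 24) + 2*c/(X + c))**2 = (0 + 2*c/(X + c))**2 = (2*c/(X + c))**2 = 4*c**2/(X + c)**2)
(1264 - 1*(-1172)) + O(x, -1) = (1264 - 1*(-1172)) + 4*(-1)**2/(-26 - 1)**2 = (1264 + 1172) + 4*1/(-27)**2 = 2436 + 4*1*(1/729) = 2436 + 4/729 = 1775848/729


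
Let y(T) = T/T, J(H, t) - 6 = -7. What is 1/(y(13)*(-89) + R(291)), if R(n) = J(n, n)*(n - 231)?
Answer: -1/149 ≈ -0.0067114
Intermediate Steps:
J(H, t) = -1 (J(H, t) = 6 - 7 = -1)
y(T) = 1
R(n) = 231 - n (R(n) = -(n - 231) = -(-231 + n) = 231 - n)
1/(y(13)*(-89) + R(291)) = 1/(1*(-89) + (231 - 1*291)) = 1/(-89 + (231 - 291)) = 1/(-89 - 60) = 1/(-149) = -1/149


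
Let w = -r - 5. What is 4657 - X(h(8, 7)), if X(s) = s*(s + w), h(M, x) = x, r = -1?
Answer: 4636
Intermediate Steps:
w = -4 (w = -1*(-1) - 5 = 1 - 5 = -4)
X(s) = s*(-4 + s) (X(s) = s*(s - 4) = s*(-4 + s))
4657 - X(h(8, 7)) = 4657 - 7*(-4 + 7) = 4657 - 7*3 = 4657 - 1*21 = 4657 - 21 = 4636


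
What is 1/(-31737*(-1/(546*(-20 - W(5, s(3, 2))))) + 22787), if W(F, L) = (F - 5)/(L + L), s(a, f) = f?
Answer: 3640/82934101 ≈ 4.3890e-5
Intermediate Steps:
W(F, L) = (-5 + F)/(2*L) (W(F, L) = (-5 + F)/((2*L)) = (-5 + F)*(1/(2*L)) = (-5 + F)/(2*L))
1/(-31737*(-1/(546*(-20 - W(5, s(3, 2))))) + 22787) = 1/(-31737*(-1/(546*(-20 - (-5 + 5)/(2*2)))) + 22787) = 1/(-31737*(-1/(546*(-20 - 0/(2*2)))) + 22787) = 1/(-31737*(-1/(546*(-20 - 1*0))) + 22787) = 1/(-31737*(-1/(546*(-20 + 0))) + 22787) = 1/(-31737/((-546*(-20))) + 22787) = 1/(-31737/10920 + 22787) = 1/(-31737*1/10920 + 22787) = 1/(-10579/3640 + 22787) = 1/(82934101/3640) = 3640/82934101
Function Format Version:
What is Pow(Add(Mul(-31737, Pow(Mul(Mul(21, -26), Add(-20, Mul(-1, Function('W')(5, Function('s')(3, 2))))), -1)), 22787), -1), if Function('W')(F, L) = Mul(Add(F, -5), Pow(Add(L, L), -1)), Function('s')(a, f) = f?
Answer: Rational(3640, 82934101) ≈ 4.3890e-5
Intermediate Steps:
Function('W')(F, L) = Mul(Rational(1, 2), Pow(L, -1), Add(-5, F)) (Function('W')(F, L) = Mul(Add(-5, F), Pow(Mul(2, L), -1)) = Mul(Add(-5, F), Mul(Rational(1, 2), Pow(L, -1))) = Mul(Rational(1, 2), Pow(L, -1), Add(-5, F)))
Pow(Add(Mul(-31737, Pow(Mul(Mul(21, -26), Add(-20, Mul(-1, Function('W')(5, Function('s')(3, 2))))), -1)), 22787), -1) = Pow(Add(Mul(-31737, Pow(Mul(Mul(21, -26), Add(-20, Mul(-1, Mul(Rational(1, 2), Pow(2, -1), Add(-5, 5))))), -1)), 22787), -1) = Pow(Add(Mul(-31737, Pow(Mul(-546, Add(-20, Mul(-1, Mul(Rational(1, 2), Rational(1, 2), 0)))), -1)), 22787), -1) = Pow(Add(Mul(-31737, Pow(Mul(-546, Add(-20, Mul(-1, 0))), -1)), 22787), -1) = Pow(Add(Mul(-31737, Pow(Mul(-546, Add(-20, 0)), -1)), 22787), -1) = Pow(Add(Mul(-31737, Pow(Mul(-546, -20), -1)), 22787), -1) = Pow(Add(Mul(-31737, Pow(10920, -1)), 22787), -1) = Pow(Add(Mul(-31737, Rational(1, 10920)), 22787), -1) = Pow(Add(Rational(-10579, 3640), 22787), -1) = Pow(Rational(82934101, 3640), -1) = Rational(3640, 82934101)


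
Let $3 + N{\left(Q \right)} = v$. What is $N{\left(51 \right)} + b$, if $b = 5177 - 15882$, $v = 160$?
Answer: $-10548$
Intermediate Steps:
$N{\left(Q \right)} = 157$ ($N{\left(Q \right)} = -3 + 160 = 157$)
$b = -10705$ ($b = 5177 - 15882 = -10705$)
$N{\left(51 \right)} + b = 157 - 10705 = -10548$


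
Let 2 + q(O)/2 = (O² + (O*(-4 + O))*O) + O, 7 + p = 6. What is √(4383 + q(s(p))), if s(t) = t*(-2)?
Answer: 25*√7 ≈ 66.144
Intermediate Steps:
p = -1 (p = -7 + 6 = -1)
s(t) = -2*t
q(O) = -4 + 2*O + 2*O² + 2*O²*(-4 + O) (q(O) = -4 + 2*((O² + (O*(-4 + O))*O) + O) = -4 + 2*((O² + O²*(-4 + O)) + O) = -4 + 2*(O + O² + O²*(-4 + O)) = -4 + (2*O + 2*O² + 2*O²*(-4 + O)) = -4 + 2*O + 2*O² + 2*O²*(-4 + O))
√(4383 + q(s(p))) = √(4383 + (-4 - 6*(-2*(-1))² + 2*(-2*(-1)) + 2*(-2*(-1))³)) = √(4383 + (-4 - 6*2² + 2*2 + 2*2³)) = √(4383 + (-4 - 6*4 + 4 + 2*8)) = √(4383 + (-4 - 24 + 4 + 16)) = √(4383 - 8) = √4375 = 25*√7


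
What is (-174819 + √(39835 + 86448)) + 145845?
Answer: -28974 + √126283 ≈ -28619.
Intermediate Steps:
(-174819 + √(39835 + 86448)) + 145845 = (-174819 + √126283) + 145845 = -28974 + √126283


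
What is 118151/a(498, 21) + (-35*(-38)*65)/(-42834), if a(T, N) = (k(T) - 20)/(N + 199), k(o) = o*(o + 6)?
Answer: 136462132010/1343766831 ≈ 101.55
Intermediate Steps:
k(o) = o*(6 + o)
a(T, N) = (-20 + T*(6 + T))/(199 + N) (a(T, N) = (T*(6 + T) - 20)/(N + 199) = (-20 + T*(6 + T))/(199 + N))
118151/a(498, 21) + (-35*(-38)*65)/(-42834) = 118151/(((-20 + 498*(6 + 498))/(199 + 21))) + (-35*(-38)*65)/(-42834) = 118151/(((-20 + 498*504)/220)) + (1330*65)*(-1/42834) = 118151/(((-20 + 250992)/220)) + 86450*(-1/42834) = 118151/(((1/220)*250972)) - 43225/21417 = 118151/(62743/55) - 43225/21417 = 118151*(55/62743) - 43225/21417 = 6498305/62743 - 43225/21417 = 136462132010/1343766831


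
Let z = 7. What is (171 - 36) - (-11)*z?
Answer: 212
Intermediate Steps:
(171 - 36) - (-11)*z = (171 - 36) - (-11)*7 = 135 - 1*(-77) = 135 + 77 = 212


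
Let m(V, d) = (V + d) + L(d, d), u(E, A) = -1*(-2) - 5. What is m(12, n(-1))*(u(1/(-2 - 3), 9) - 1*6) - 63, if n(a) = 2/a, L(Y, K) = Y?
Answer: -135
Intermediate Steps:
u(E, A) = -3 (u(E, A) = 2 - 5 = -3)
m(V, d) = V + 2*d (m(V, d) = (V + d) + d = V + 2*d)
m(12, n(-1))*(u(1/(-2 - 3), 9) - 1*6) - 63 = (12 + 2*(2/(-1)))*(-3 - 1*6) - 63 = (12 + 2*(2*(-1)))*(-3 - 6) - 63 = (12 + 2*(-2))*(-9) - 63 = (12 - 4)*(-9) - 63 = 8*(-9) - 63 = -72 - 63 = -135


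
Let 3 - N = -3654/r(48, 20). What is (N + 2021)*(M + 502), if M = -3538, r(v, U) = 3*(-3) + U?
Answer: -7153368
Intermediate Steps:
r(v, U) = -9 + U
N = 3687/11 (N = 3 - (-3654)/(-9 + 20) = 3 - (-3654)/11 = 3 - 1*(-3654/11) = 3 + 3654/11 = 3687/11 ≈ 335.18)
(N + 2021)*(M + 502) = (3687/11 + 2021)*(-3538 + 502) = (25918/11)*(-3036) = -7153368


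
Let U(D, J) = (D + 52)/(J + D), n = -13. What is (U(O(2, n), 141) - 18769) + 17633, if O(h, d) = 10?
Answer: -171474/151 ≈ -1135.6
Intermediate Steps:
U(D, J) = (52 + D)/(D + J)
(U(O(2, n), 141) - 18769) + 17633 = ((52 + 10)/(10 + 141) - 18769) + 17633 = (62/151 - 18769) + 17633 = -2834057/151 + 17633 = -171474/151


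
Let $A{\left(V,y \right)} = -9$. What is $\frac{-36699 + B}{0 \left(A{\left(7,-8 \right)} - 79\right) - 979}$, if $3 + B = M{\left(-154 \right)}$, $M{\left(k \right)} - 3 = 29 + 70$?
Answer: $\frac{36600}{979} \approx 37.385$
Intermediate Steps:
$M{\left(k \right)} = 102$ ($M{\left(k \right)} = 3 + \left(29 + 70\right) = 3 + 99 = 102$)
$B = 99$ ($B = -3 + 102 = 99$)
$\frac{-36699 + B}{0 \left(A{\left(7,-8 \right)} - 79\right) - 979} = \frac{-36699 + 99}{0 \left(-9 - 79\right) - 979} = - \frac{36600}{0 \left(-88\right) - 979} = - \frac{36600}{0 - 979} = - \frac{36600}{-979} = \left(-36600\right) \left(- \frac{1}{979}\right) = \frac{36600}{979}$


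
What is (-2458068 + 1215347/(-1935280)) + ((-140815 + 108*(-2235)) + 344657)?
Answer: -284099858531/113840 ≈ -2.4956e+6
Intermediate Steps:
(-2458068 + 1215347/(-1935280)) + ((-140815 + 108*(-2235)) + 344657) = (-2458068 + 1215347*(-1/1935280)) + ((-140815 - 241380) + 344657) = (-2458068 - 71491/113840) + (-382195 + 344657) = -279826532611/113840 - 37538 = -284099858531/113840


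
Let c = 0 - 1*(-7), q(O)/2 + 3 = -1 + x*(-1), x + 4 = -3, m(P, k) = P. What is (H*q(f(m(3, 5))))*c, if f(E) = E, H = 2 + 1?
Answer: 126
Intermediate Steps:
H = 3
x = -7 (x = -4 - 3 = -7)
q(O) = 6 (q(O) = -6 + 2*(-1 - 7*(-1)) = -6 + 2*(-1 + 7) = -6 + 2*6 = -6 + 12 = 6)
c = 7 (c = 0 + 7 = 7)
(H*q(f(m(3, 5))))*c = (3*6)*7 = 18*7 = 126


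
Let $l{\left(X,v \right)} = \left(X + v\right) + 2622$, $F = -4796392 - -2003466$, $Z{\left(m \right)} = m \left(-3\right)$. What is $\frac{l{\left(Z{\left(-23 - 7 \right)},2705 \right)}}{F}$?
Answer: $- \frac{5417}{2792926} \approx -0.0019395$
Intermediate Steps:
$Z{\left(m \right)} = - 3 m$
$F = -2792926$ ($F = -4796392 + 2003466 = -2792926$)
$l{\left(X,v \right)} = 2622 + X + v$
$\frac{l{\left(Z{\left(-23 - 7 \right)},2705 \right)}}{F} = \frac{2622 - 3 \left(-23 - 7\right) + 2705}{-2792926} = \left(2622 - 3 \left(-23 - 7\right) + 2705\right) \left(- \frac{1}{2792926}\right) = \left(2622 - -90 + 2705\right) \left(- \frac{1}{2792926}\right) = \left(2622 + 90 + 2705\right) \left(- \frac{1}{2792926}\right) = 5417 \left(- \frac{1}{2792926}\right) = - \frac{5417}{2792926}$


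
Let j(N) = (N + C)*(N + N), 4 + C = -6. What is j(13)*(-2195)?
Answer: -171210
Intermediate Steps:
C = -10 (C = -4 - 6 = -10)
j(N) = 2*N*(-10 + N) (j(N) = (N - 10)*(N + N) = (-10 + N)*(2*N) = 2*N*(-10 + N))
j(13)*(-2195) = (2*13*(-10 + 13))*(-2195) = (2*13*3)*(-2195) = 78*(-2195) = -171210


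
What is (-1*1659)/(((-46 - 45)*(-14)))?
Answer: -237/182 ≈ -1.3022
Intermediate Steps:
(-1*1659)/(((-46 - 45)*(-14))) = -1659/((-91*(-14))) = -1659/1274 = -1659*1/1274 = -237/182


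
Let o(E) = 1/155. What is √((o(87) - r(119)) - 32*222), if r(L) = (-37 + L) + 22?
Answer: I*√173172045/155 ≈ 84.9*I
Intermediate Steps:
o(E) = 1/155
r(L) = -15 + L
√((o(87) - r(119)) - 32*222) = √((1/155 - (-15 + 119)) - 32*222) = √((1/155 - 1*104) - 7104) = √((1/155 - 104) - 7104) = √(-16119/155 - 7104) = √(-1117239/155) = I*√173172045/155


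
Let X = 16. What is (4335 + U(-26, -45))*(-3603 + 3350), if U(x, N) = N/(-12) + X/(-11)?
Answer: -4389343/4 ≈ -1.0973e+6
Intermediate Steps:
U(x, N) = -16/11 - N/12 (U(x, N) = N/(-12) + 16/(-11) = N*(-1/12) + 16*(-1/11) = -N/12 - 16/11 = -16/11 - N/12)
(4335 + U(-26, -45))*(-3603 + 3350) = (4335 + (-16/11 - 1/12*(-45)))*(-3603 + 3350) = (4335 + (-16/11 + 15/4))*(-253) = (4335 + 101/44)*(-253) = (190841/44)*(-253) = -4389343/4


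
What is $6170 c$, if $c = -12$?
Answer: $-74040$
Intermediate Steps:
$6170 c = 6170 \left(-12\right) = -74040$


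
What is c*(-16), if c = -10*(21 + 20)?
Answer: 6560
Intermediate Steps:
c = -410 (c = -10*41 = -410)
c*(-16) = -410*(-16) = 6560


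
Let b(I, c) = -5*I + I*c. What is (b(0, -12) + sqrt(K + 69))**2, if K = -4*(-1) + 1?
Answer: 74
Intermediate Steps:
K = 5 (K = 4 + 1 = 5)
(b(0, -12) + sqrt(K + 69))**2 = (0*(-5 - 12) + sqrt(5 + 69))**2 = (0*(-17) + sqrt(74))**2 = (0 + sqrt(74))**2 = (sqrt(74))**2 = 74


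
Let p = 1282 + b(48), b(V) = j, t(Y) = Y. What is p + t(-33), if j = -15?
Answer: 1234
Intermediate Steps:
b(V) = -15
p = 1267 (p = 1282 - 15 = 1267)
p + t(-33) = 1267 - 33 = 1234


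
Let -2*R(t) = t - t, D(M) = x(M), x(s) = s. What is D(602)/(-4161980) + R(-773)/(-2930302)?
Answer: -301/2080990 ≈ -0.00014464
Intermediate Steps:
D(M) = M
R(t) = 0 (R(t) = -(t - t)/2 = -½*0 = 0)
D(602)/(-4161980) + R(-773)/(-2930302) = 602/(-4161980) + 0/(-2930302) = 602*(-1/4161980) + 0*(-1/2930302) = -301/2080990 + 0 = -301/2080990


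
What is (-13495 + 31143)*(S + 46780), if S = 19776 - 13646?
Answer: 933755680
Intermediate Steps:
S = 6130
(-13495 + 31143)*(S + 46780) = (-13495 + 31143)*(6130 + 46780) = 17648*52910 = 933755680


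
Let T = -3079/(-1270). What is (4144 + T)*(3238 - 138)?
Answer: 1632447290/127 ≈ 1.2854e+7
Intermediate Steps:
T = 3079/1270 (T = -3079*(-1/1270) = 3079/1270 ≈ 2.4244)
(4144 + T)*(3238 - 138) = (4144 + 3079/1270)*(3238 - 138) = (5265959/1270)*3100 = 1632447290/127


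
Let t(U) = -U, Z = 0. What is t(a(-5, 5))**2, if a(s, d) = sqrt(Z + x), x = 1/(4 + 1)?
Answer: 1/5 ≈ 0.20000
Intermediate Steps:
x = 1/5 ≈ 0.20000
a(s, d) = sqrt(5)/5 (a(s, d) = sqrt(0 + 1/5) = sqrt(1/5) = sqrt(5)/5)
t(a(-5, 5))**2 = (-sqrt(5)/5)**2 = 1/5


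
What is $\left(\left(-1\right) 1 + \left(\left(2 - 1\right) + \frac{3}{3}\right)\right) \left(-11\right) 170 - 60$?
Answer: $-1930$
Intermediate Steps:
$\left(\left(-1\right) 1 + \left(\left(2 - 1\right) + \frac{3}{3}\right)\right) \left(-11\right) 170 - 60 = \left(-1 + \left(1 + 3 \cdot \frac{1}{3}\right)\right) \left(-11\right) 170 - 60 = \left(-1 + \left(1 + 1\right)\right) \left(-11\right) 170 - 60 = \left(-1 + 2\right) \left(-11\right) 170 - 60 = 1 \left(-11\right) 170 - 60 = \left(-11\right) 170 - 60 = -1870 - 60 = -1930$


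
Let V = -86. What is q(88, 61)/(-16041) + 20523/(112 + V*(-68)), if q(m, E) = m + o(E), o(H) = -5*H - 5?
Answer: 110177521/31868120 ≈ 3.4573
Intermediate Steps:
o(H) = -5 - 5*H
q(m, E) = -5 + m - 5*E (q(m, E) = m + (-5 - 5*E) = -5 + m - 5*E)
q(88, 61)/(-16041) + 20523/(112 + V*(-68)) = (-5 + 88 - 5*61)/(-16041) + 20523/(112 - 86*(-68)) = (-5 + 88 - 305)*(-1/16041) + 20523/(112 + 5848) = -222*(-1/16041) + 20523/5960 = 74/5347 + 20523*(1/5960) = 74/5347 + 20523/5960 = 110177521/31868120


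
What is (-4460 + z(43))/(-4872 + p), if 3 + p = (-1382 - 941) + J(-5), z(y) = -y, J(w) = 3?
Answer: 4503/7195 ≈ 0.62585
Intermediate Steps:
p = -2323 (p = -3 + ((-1382 - 941) + 3) = -3 + (-2323 + 3) = -3 - 2320 = -2323)
(-4460 + z(43))/(-4872 + p) = (-4460 - 1*43)/(-4872 - 2323) = (-4460 - 43)/(-7195) = -4503*(-1/7195) = 4503/7195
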